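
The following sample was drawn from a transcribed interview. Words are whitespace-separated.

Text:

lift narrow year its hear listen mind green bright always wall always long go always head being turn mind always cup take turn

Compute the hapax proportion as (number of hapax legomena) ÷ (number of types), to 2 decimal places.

0.83

Frequencies: always:4, mind:2, turn:2, lift:1, narrow:1, year:1, its:1, hear:1, listen:1, green:1, bright:1, wall:1, long:1, go:1, head:1, being:1, cup:1, take:1
Hapax count = 15; type count = 18.
Ratio = 15 / 18 = 0.83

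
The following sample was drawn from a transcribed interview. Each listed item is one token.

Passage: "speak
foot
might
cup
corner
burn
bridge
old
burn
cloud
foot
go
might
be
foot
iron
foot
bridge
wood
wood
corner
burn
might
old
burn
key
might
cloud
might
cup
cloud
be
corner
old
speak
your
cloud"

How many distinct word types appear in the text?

Distinct types: {be, bridge, burn, cloud, corner, cup, foot, go, iron, key, might, old, speak, wood, your}
V = 15

15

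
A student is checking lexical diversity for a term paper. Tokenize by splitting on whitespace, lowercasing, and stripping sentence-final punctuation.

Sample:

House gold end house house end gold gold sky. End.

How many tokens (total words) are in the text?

Tokens: house, gold, end, house, house, end, gold, gold, sky, end
N = 10

10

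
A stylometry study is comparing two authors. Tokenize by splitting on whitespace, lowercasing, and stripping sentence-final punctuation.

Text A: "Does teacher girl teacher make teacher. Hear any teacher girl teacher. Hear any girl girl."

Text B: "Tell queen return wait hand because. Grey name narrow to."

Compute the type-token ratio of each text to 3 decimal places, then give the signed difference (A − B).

-0.600

TTR(A) = 6/15 = 0.400
TTR(B) = 10/10 = 1.000
Difference = 0.400 − 1.000 = -0.600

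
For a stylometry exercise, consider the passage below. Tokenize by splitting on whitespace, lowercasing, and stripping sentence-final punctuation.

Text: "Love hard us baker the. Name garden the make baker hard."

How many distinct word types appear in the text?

8

Distinct types: {baker, garden, hard, love, make, name, the, us}
V = 8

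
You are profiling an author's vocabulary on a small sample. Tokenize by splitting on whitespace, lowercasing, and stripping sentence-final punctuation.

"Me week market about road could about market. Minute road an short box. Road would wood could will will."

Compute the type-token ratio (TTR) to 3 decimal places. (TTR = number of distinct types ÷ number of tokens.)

0.684

N = 19 tokens, V = 13 types.
TTR = V / N = 13 / 19 = 0.684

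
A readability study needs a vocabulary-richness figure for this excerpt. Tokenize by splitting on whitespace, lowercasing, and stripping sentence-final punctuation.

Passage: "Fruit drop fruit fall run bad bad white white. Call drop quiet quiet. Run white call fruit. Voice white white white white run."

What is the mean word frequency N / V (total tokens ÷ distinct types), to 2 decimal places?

2.56

N = 23 tokens, V = 9 types.
Mean frequency = N / V = 23 / 9 = 2.56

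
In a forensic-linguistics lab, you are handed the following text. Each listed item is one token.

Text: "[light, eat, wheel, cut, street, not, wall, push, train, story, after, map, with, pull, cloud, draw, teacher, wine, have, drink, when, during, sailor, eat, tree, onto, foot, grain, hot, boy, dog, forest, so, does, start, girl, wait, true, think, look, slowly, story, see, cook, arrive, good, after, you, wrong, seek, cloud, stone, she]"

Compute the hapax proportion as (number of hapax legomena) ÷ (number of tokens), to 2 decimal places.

Frequencies: eat:2, story:2, after:2, cloud:2, light:1, wheel:1, cut:1, street:1, not:1, wall:1, push:1, train:1, map:1, with:1, pull:1, draw:1, teacher:1, wine:1, have:1, drink:1, … (29 more, each freq 1)
Hapax count = 45; token count = 53.
Ratio = 45 / 53 = 0.85

0.85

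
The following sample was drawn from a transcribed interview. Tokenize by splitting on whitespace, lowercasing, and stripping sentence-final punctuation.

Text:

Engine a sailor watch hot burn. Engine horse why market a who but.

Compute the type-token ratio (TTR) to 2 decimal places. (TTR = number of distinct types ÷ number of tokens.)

0.85

N = 13 tokens, V = 11 types.
TTR = V / N = 11 / 13 = 0.85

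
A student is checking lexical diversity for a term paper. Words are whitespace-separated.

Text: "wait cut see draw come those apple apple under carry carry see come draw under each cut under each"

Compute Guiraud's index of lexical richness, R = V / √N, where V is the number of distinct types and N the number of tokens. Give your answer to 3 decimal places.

2.294

N = 19, V = 10.
√N = 4.358899
R = 10 / 4.358899 = 2.294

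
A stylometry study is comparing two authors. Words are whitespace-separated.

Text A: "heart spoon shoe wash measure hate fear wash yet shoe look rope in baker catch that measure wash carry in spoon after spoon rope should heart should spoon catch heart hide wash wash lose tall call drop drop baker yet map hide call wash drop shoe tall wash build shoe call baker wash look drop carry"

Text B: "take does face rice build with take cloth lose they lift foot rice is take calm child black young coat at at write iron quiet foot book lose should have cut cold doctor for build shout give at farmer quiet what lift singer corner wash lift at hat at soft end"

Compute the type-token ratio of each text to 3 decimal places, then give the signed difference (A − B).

TTR(A) = 24/56 = 0.429
TTR(B) = 38/51 = 0.745
Difference = 0.429 − 0.745 = -0.316

-0.316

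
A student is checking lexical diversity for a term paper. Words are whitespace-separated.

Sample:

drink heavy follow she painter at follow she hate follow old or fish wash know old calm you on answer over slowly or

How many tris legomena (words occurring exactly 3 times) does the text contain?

Frequencies: follow:3, she:2, old:2, or:2, drink:1, heavy:1, painter:1, at:1, hate:1, fish:1, wash:1, know:1, calm:1, you:1, on:1, answer:1, over:1, slowly:1
Words with frequency 3: follow

1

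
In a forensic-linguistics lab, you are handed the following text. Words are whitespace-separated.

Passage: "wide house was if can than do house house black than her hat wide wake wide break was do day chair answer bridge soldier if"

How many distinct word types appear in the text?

Distinct types: {answer, black, break, bridge, can, chair, day, do, hat, her, house, if, soldier, than, wake, was, wide}
V = 17

17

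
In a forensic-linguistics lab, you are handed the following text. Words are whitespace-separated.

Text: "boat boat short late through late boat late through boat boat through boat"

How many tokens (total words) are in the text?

13

Tokens: boat, boat, short, late, through, late, boat, late, through, boat, boat, through, boat
N = 13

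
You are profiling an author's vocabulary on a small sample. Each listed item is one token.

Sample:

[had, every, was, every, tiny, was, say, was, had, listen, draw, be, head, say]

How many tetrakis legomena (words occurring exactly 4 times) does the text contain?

0

Frequencies: was:3, had:2, every:2, say:2, tiny:1, listen:1, draw:1, be:1, head:1
Words with frequency 4: (none)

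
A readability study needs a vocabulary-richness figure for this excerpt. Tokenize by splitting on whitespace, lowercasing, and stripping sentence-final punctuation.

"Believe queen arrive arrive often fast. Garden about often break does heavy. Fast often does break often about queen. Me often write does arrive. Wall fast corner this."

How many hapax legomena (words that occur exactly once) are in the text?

8

Frequencies: often:5, arrive:3, fast:3, does:3, queen:2, about:2, break:2, believe:1, garden:1, heavy:1, me:1, write:1, wall:1, corner:1, this:1
Hapax (freq=1): believe, corner, garden, heavy, me, this, wall, write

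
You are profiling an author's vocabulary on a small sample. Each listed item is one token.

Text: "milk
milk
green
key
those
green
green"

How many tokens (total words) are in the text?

7

Tokens: milk, milk, green, key, those, green, green
N = 7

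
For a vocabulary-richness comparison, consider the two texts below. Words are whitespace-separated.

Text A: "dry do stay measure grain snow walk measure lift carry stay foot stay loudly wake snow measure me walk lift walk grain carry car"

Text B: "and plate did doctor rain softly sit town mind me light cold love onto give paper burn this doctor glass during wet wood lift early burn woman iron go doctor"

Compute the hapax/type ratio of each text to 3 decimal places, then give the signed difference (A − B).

A: hapax=7, V=14, ratio=0.500
B: hapax=25, V=27, ratio=0.926
Difference = 0.500 − 0.926 = -0.426

-0.426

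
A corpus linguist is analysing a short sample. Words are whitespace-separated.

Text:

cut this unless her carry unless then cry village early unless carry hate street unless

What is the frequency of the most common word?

4

Frequencies: unless:4, carry:2, cut:1, this:1, her:1, then:1, cry:1, village:1, early:1, hate:1, street:1
Most common: 'unless' with frequency 4.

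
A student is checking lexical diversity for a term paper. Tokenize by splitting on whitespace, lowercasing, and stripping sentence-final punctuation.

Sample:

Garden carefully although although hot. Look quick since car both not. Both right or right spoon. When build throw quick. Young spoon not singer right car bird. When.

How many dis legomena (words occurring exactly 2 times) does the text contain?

Frequencies: right:3, although:2, quick:2, car:2, both:2, not:2, spoon:2, when:2, garden:1, carefully:1, hot:1, look:1, since:1, or:1, build:1, throw:1, young:1, singer:1, bird:1
Words with frequency 2: although, both, car, not, quick, spoon, when

7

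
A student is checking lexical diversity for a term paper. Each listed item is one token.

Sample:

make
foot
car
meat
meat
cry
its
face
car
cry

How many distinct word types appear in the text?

Distinct types: {car, cry, face, foot, its, make, meat}
V = 7

7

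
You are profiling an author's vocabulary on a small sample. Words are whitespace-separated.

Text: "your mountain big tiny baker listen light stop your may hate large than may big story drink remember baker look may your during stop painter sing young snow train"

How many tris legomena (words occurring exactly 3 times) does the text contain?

Frequencies: your:3, may:3, big:2, baker:2, stop:2, mountain:1, tiny:1, listen:1, light:1, hate:1, large:1, than:1, story:1, drink:1, remember:1, look:1, during:1, painter:1, sing:1, young:1, … (2 more, each freq 1)
Words with frequency 3: may, your

2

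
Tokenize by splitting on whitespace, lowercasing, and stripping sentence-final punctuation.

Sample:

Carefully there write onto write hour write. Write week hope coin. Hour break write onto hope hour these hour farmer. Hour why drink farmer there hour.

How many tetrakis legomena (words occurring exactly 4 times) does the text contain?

0

Frequencies: hour:6, write:5, there:2, onto:2, hope:2, farmer:2, carefully:1, week:1, coin:1, break:1, these:1, why:1, drink:1
Words with frequency 4: (none)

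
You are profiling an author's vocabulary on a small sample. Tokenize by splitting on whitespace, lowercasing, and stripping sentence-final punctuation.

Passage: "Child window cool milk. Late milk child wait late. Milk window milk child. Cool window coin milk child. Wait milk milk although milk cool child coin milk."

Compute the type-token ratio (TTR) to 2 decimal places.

N = 27 tokens, V = 8 types.
TTR = V / N = 8 / 27 = 0.30

0.30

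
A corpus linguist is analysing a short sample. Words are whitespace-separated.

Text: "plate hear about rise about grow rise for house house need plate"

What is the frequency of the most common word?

2

Frequencies: plate:2, about:2, rise:2, house:2, hear:1, grow:1, for:1, need:1
Most common: 'plate' with frequency 2.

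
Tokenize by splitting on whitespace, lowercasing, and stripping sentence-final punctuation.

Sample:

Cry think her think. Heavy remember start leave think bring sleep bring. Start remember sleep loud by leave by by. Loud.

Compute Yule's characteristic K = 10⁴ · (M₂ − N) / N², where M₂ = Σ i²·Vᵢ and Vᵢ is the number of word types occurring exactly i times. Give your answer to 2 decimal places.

Frequencies: think:3, by:3, remember:2, start:2, leave:2, bring:2, sleep:2, loud:2, cry:1, her:1, heavy:1
N = 21. Frequency spectrum: V_1=3, V_2=6, V_3=2
M₂ = 1²·3 + 2²·6 + 3²·2 = 45
K = 10000 × (45 − 21) / 21² = 544.22

544.22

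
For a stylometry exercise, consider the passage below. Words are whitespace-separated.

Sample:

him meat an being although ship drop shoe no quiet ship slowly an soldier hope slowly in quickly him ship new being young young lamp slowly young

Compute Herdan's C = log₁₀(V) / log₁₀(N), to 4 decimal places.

0.8770

N = 27, V = 18.
log₁₀(V) = 1.255273, log₁₀(N) = 1.431364
C = 1.255273 / 1.431364 = 0.8770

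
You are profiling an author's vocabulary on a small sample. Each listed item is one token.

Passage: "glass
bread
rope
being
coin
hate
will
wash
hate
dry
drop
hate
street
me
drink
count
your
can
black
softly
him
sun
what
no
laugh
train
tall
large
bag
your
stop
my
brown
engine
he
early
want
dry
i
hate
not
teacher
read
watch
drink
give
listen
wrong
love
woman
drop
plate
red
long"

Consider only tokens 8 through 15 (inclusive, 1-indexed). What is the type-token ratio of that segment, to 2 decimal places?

0.88

Segment tokens 8–15: wash, hate, dry, drop, hate, street, me, drink
Segment N = 8, segment V = 7.
TTR = 7 / 8 = 0.88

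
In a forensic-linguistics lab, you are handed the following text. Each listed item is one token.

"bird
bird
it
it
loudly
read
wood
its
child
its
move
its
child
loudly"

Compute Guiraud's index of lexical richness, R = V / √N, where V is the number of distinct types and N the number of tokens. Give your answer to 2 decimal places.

2.14

N = 14, V = 8.
√N = 3.741657
R = 8 / 3.741657 = 2.14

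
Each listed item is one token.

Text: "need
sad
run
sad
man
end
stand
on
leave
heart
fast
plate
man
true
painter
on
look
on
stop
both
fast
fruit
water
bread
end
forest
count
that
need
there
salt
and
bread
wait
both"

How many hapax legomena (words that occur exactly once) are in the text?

Frequencies: on:3, need:2, sad:2, man:2, end:2, fast:2, both:2, bread:2, run:1, stand:1, leave:1, heart:1, plate:1, true:1, painter:1, look:1, stop:1, fruit:1, water:1, forest:1, … (6 more, each freq 1)
Hapax (freq=1): and, count, forest, fruit, heart, leave, look, painter, plate, run, salt, stand, stop, that, there, true, wait, water

18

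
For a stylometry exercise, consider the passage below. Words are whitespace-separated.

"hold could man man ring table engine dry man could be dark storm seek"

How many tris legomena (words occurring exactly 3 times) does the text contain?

Frequencies: man:3, could:2, hold:1, ring:1, table:1, engine:1, dry:1, be:1, dark:1, storm:1, seek:1
Words with frequency 3: man

1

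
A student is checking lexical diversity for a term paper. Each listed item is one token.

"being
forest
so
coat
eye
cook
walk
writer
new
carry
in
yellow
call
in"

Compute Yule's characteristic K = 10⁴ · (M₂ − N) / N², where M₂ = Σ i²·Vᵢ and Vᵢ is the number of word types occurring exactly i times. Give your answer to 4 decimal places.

Frequencies: in:2, being:1, forest:1, so:1, coat:1, eye:1, cook:1, walk:1, writer:1, new:1, carry:1, yellow:1, call:1
N = 14. Frequency spectrum: V_1=12, V_2=1
M₂ = 1²·12 + 2²·1 = 16
K = 10000 × (16 − 14) / 14² = 102.0408

102.0408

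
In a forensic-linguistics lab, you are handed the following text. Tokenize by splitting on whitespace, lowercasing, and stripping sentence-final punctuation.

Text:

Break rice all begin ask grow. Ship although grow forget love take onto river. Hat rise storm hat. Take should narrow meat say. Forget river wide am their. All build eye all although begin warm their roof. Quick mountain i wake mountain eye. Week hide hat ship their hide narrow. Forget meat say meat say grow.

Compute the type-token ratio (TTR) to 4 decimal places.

0.5893

N = 56 tokens, V = 33 types.
TTR = V / N = 33 / 56 = 0.5893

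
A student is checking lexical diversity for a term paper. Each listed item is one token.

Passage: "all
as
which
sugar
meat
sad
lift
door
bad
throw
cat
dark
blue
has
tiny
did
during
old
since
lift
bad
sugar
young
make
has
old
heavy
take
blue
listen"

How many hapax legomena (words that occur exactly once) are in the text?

18

Frequencies: sugar:2, lift:2, bad:2, blue:2, has:2, old:2, all:1, as:1, which:1, meat:1, sad:1, door:1, throw:1, cat:1, dark:1, tiny:1, did:1, during:1, since:1, young:1, … (4 more, each freq 1)
Hapax (freq=1): all, as, cat, dark, did, door, during, heavy, listen, make, meat, sad, since, take, throw, tiny, which, young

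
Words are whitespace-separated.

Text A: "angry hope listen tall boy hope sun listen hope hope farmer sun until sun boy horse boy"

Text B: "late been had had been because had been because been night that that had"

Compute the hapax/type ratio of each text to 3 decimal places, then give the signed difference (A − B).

A: hapax=5, V=9, ratio=0.556
B: hapax=2, V=6, ratio=0.333
Difference = 0.556 − 0.333 = 0.223

0.223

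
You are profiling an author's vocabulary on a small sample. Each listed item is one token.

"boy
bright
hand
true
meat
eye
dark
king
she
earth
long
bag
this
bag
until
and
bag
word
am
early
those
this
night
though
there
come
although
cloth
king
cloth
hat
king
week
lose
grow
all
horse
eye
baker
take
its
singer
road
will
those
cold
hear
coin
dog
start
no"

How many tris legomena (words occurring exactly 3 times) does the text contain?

2

Frequencies: king:3, bag:3, eye:2, this:2, those:2, cloth:2, boy:1, bright:1, hand:1, true:1, meat:1, dark:1, she:1, earth:1, long:1, until:1, and:1, word:1, am:1, early:1, … (23 more, each freq 1)
Words with frequency 3: bag, king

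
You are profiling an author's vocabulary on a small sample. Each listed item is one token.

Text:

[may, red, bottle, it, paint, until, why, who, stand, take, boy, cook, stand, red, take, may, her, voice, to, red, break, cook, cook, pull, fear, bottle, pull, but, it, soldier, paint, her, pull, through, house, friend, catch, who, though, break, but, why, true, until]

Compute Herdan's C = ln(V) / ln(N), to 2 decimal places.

0.86

N = 44, V = 26.
ln(V) = 3.258097, ln(N) = 3.784190
C = 3.258097 / 3.784190 = 0.86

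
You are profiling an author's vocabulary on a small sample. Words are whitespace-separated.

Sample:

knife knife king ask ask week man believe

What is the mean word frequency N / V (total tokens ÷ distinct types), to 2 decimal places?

1.33

N = 8 tokens, V = 6 types.
Mean frequency = N / V = 8 / 6 = 1.33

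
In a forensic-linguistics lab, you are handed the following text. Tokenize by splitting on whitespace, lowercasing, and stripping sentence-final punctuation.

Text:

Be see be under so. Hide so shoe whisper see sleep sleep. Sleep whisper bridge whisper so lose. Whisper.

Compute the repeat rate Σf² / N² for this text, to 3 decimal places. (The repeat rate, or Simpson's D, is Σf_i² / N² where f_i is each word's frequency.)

0.130

Frequencies: whisper:4, so:3, sleep:3, be:2, see:2, under:1, hide:1, shoe:1, bridge:1, lose:1
Σf² = 47; N² = 361
Repeat rate = 47 / 361 = 0.130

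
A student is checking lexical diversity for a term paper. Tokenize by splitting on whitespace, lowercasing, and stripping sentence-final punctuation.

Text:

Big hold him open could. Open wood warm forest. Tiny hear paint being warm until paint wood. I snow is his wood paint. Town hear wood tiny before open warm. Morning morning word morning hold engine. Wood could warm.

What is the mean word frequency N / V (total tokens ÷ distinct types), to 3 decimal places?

1.773

N = 39 tokens, V = 22 types.
Mean frequency = N / V = 39 / 22 = 1.773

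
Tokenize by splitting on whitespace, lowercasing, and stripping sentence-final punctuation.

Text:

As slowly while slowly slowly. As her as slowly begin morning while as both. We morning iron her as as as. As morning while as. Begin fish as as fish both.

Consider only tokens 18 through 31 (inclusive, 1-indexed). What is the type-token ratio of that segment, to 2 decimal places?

Segment tokens 18–31: her, as, as, as, as, morning, while, as, begin, fish, as, as, fish, both
Segment N = 14, segment V = 7.
TTR = 7 / 14 = 0.50

0.50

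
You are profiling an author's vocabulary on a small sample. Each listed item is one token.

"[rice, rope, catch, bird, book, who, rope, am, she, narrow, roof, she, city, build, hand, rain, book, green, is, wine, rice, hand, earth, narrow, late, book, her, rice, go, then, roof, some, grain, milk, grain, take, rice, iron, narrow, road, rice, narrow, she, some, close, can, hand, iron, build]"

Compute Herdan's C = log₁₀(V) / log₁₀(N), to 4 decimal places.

N = 49, V = 30.
log₁₀(V) = 1.477121, log₁₀(N) = 1.690196
C = 1.477121 / 1.690196 = 0.8739

0.8739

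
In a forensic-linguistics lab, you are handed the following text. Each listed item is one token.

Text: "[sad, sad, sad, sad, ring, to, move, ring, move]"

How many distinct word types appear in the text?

4

Distinct types: {move, ring, sad, to}
V = 4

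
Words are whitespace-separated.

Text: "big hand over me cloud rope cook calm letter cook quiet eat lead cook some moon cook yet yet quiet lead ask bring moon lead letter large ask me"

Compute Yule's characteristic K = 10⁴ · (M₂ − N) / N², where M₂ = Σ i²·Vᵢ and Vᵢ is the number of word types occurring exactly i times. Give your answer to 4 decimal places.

356.7182

Frequencies: cook:4, lead:3, me:2, letter:2, quiet:2, moon:2, yet:2, ask:2, big:1, hand:1, over:1, cloud:1, rope:1, calm:1, eat:1, some:1, bring:1, large:1
N = 29. Frequency spectrum: V_1=10, V_2=6, V_3=1, V_4=1
M₂ = 1²·10 + 2²·6 + 3²·1 + 4²·1 = 59
K = 10000 × (59 − 29) / 29² = 356.7182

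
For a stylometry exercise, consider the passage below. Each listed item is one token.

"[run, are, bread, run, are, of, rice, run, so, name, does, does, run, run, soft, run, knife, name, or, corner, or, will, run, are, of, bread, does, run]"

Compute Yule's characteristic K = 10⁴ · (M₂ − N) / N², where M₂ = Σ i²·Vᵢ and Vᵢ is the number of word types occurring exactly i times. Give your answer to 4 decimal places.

969.3878

Frequencies: run:8, are:3, does:3, bread:2, of:2, name:2, or:2, rice:1, so:1, soft:1, knife:1, corner:1, will:1
N = 28. Frequency spectrum: V_1=6, V_2=4, V_3=2, V_8=1
M₂ = 1²·6 + 2²·4 + 3²·2 + 8²·1 = 104
K = 10000 × (104 − 28) / 28² = 969.3878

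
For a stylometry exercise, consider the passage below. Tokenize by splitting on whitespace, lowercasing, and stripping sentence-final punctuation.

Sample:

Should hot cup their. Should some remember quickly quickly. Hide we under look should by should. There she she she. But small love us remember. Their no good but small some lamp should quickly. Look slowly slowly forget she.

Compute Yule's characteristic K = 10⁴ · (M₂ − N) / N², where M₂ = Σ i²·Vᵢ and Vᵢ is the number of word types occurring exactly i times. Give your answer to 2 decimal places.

Frequencies: should:5, she:4, quickly:3, their:2, some:2, remember:2, look:2, but:2, small:2, slowly:2, hot:1, cup:1, hide:1, we:1, under:1, by:1, there:1, love:1, us:1, no:1, … (3 more, each freq 1)
N = 39. Frequency spectrum: V_1=13, V_2=7, V_3=1, V_4=1, V_5=1
M₂ = 1²·13 + 2²·7 + 3²·1 + 4²·1 + 5²·1 = 91
K = 10000 × (91 − 39) / 39² = 341.88

341.88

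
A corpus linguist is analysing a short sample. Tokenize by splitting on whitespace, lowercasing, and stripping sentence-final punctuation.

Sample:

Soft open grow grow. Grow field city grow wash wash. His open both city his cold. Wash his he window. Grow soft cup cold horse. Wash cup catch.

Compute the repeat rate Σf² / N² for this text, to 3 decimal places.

Frequencies: grow:5, wash:4, his:3, soft:2, open:2, city:2, cold:2, cup:2, field:1, both:1, he:1, window:1, horse:1, catch:1
Σf² = 76; N² = 784
Repeat rate = 76 / 784 = 0.097

0.097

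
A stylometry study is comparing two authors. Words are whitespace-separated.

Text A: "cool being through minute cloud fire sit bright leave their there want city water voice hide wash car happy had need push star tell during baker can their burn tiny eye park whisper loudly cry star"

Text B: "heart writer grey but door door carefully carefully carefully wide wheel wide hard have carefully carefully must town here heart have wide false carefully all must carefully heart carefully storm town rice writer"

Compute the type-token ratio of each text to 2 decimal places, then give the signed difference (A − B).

TTR(A) = 34/36 = 0.94
TTR(B) = 17/33 = 0.52
Difference = 0.94 − 0.52 = 0.42

0.42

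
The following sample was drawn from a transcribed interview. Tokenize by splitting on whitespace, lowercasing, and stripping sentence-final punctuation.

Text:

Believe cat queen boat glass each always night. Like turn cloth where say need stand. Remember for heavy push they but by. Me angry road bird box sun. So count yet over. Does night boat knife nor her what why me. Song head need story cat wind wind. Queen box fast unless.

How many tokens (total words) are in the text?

Tokens: believe, cat, queen, boat, glass, each, always, night, like, turn, cloth, where, say, need, stand, remember, for, heavy, push, they, but, by, me, angry, road, bird, box, sun, so, count, yet, over, does, night, boat, knife, nor, her, what, why, me, song, head, need, story, cat, wind, wind, queen, box, fast, unless
N = 52

52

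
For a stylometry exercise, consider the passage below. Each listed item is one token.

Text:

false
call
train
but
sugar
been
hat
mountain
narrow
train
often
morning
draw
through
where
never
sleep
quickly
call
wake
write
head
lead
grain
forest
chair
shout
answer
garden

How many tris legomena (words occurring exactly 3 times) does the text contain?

0

Frequencies: call:2, train:2, false:1, but:1, sugar:1, been:1, hat:1, mountain:1, narrow:1, often:1, morning:1, draw:1, through:1, where:1, never:1, sleep:1, quickly:1, wake:1, write:1, head:1, … (7 more, each freq 1)
Words with frequency 3: (none)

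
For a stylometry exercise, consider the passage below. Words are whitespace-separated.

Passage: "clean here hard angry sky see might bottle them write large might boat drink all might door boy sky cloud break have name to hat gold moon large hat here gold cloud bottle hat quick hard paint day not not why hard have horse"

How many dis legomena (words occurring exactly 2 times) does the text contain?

8

Frequencies: hard:3, might:3, hat:3, here:2, sky:2, bottle:2, large:2, cloud:2, have:2, gold:2, not:2, clean:1, angry:1, see:1, them:1, write:1, boat:1, drink:1, all:1, door:1, … (10 more, each freq 1)
Words with frequency 2: bottle, cloud, gold, have, here, large, not, sky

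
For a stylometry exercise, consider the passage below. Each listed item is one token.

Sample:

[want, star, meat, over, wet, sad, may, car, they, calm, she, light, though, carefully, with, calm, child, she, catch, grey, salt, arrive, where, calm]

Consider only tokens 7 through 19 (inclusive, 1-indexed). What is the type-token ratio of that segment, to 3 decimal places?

Segment tokens 7–19: may, car, they, calm, she, light, though, carefully, with, calm, child, she, catch
Segment N = 13, segment V = 11.
TTR = 11 / 13 = 0.846

0.846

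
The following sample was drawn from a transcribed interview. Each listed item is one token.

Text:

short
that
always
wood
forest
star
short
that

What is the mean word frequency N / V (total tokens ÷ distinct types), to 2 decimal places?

1.33

N = 8 tokens, V = 6 types.
Mean frequency = N / V = 8 / 6 = 1.33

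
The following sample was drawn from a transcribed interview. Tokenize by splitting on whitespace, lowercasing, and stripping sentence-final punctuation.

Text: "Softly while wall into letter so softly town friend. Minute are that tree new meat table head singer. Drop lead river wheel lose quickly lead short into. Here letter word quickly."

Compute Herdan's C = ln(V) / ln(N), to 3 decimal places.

N = 31, V = 26.
ln(V) = 3.258097, ln(N) = 3.433987
C = 3.258097 / 3.433987 = 0.949

0.949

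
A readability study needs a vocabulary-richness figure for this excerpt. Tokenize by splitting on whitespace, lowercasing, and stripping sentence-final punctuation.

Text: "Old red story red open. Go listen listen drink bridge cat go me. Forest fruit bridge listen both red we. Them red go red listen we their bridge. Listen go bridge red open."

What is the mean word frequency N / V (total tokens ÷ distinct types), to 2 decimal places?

N = 33 tokens, V = 16 types.
Mean frequency = N / V = 33 / 16 = 2.06

2.06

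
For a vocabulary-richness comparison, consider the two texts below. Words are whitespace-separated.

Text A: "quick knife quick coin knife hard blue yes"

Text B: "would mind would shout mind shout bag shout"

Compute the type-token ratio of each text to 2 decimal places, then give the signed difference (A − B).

0.25

TTR(A) = 6/8 = 0.75
TTR(B) = 4/8 = 0.50
Difference = 0.75 − 0.50 = 0.25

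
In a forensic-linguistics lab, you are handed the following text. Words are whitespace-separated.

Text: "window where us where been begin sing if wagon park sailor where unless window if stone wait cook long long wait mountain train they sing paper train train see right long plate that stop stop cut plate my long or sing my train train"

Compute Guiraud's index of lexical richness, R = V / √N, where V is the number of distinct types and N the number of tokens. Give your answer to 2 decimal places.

N = 44, V = 27.
√N = 6.633250
R = 27 / 6.633250 = 4.07

4.07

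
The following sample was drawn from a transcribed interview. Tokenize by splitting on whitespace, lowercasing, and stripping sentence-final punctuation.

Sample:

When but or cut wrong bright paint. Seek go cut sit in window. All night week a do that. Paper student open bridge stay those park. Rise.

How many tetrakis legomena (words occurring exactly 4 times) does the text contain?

0

Frequencies: cut:2, when:1, but:1, or:1, wrong:1, bright:1, paint:1, seek:1, go:1, sit:1, in:1, window:1, all:1, night:1, week:1, a:1, do:1, that:1, paper:1, student:1, … (6 more, each freq 1)
Words with frequency 4: (none)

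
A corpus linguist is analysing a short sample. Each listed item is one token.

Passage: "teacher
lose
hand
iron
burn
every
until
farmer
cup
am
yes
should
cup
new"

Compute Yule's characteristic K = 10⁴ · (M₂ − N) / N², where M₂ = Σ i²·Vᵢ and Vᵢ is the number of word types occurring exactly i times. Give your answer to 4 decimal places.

Frequencies: cup:2, teacher:1, lose:1, hand:1, iron:1, burn:1, every:1, until:1, farmer:1, am:1, yes:1, should:1, new:1
N = 14. Frequency spectrum: V_1=12, V_2=1
M₂ = 1²·12 + 2²·1 = 16
K = 10000 × (16 − 14) / 14² = 102.0408

102.0408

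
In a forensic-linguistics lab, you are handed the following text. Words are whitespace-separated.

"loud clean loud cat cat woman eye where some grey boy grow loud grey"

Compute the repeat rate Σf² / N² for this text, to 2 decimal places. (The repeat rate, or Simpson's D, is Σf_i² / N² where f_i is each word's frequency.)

Frequencies: loud:3, cat:2, grey:2, clean:1, woman:1, eye:1, where:1, some:1, boy:1, grow:1
Σf² = 24; N² = 196
Repeat rate = 24 / 196 = 0.12

0.12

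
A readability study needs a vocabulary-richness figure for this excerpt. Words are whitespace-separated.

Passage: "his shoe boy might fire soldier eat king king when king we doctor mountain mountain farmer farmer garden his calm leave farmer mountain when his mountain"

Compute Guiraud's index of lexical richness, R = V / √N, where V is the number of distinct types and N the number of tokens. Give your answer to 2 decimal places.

N = 26, V = 16.
√N = 5.099020
R = 16 / 5.099020 = 3.14

3.14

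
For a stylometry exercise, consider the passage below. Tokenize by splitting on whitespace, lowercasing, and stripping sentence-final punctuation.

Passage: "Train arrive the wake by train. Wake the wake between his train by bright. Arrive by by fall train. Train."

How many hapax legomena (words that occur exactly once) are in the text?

Frequencies: train:5, by:4, wake:3, arrive:2, the:2, between:1, his:1, bright:1, fall:1
Hapax (freq=1): between, bright, fall, his

4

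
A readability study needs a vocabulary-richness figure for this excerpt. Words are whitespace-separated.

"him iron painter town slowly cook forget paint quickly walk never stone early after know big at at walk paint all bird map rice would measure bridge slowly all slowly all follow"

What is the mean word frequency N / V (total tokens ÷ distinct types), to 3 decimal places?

N = 32 tokens, V = 25 types.
Mean frequency = N / V = 32 / 25 = 1.280

1.280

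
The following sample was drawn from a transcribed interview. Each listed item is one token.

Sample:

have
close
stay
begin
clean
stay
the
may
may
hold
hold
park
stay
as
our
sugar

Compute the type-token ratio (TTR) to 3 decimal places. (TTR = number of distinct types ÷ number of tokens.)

0.750

N = 16 tokens, V = 12 types.
TTR = V / N = 12 / 16 = 0.750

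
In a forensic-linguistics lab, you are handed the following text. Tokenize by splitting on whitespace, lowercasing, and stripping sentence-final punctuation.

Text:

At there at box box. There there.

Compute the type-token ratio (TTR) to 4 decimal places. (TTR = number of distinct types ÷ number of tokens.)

N = 7 tokens, V = 3 types.
TTR = V / N = 3 / 7 = 0.4286

0.4286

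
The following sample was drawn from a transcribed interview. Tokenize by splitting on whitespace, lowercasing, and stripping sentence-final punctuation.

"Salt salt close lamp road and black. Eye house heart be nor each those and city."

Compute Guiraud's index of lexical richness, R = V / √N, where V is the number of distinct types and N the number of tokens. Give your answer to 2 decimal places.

3.50

N = 16, V = 14.
√N = 4.000000
R = 14 / 4.000000 = 3.50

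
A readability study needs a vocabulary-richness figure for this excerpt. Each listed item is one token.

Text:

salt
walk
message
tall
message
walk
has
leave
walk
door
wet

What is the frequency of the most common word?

3

Frequencies: walk:3, message:2, salt:1, tall:1, has:1, leave:1, door:1, wet:1
Most common: 'walk' with frequency 3.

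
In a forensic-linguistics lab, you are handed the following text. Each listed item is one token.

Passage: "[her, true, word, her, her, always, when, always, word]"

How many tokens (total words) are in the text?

Tokens: her, true, word, her, her, always, when, always, word
N = 9

9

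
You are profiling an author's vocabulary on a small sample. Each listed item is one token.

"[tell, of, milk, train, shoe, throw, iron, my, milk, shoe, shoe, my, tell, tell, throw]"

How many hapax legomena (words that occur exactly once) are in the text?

Frequencies: tell:3, shoe:3, milk:2, throw:2, my:2, of:1, train:1, iron:1
Hapax (freq=1): iron, of, train

3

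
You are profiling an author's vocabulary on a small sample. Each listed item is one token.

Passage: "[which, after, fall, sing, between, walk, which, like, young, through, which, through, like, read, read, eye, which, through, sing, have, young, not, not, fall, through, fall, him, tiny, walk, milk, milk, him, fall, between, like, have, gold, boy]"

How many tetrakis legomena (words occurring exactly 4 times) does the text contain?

3

Frequencies: which:4, fall:4, through:4, like:3, sing:2, between:2, walk:2, young:2, read:2, have:2, not:2, him:2, milk:2, after:1, eye:1, tiny:1, gold:1, boy:1
Words with frequency 4: fall, through, which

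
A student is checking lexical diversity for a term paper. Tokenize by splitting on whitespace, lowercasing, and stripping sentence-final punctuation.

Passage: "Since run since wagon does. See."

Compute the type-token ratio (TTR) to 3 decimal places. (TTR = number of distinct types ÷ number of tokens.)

0.833

N = 6 tokens, V = 5 types.
TTR = V / N = 5 / 6 = 0.833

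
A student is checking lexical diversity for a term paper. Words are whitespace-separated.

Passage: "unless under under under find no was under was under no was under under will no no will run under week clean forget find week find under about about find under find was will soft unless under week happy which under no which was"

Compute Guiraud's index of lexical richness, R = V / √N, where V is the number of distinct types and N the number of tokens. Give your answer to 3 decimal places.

N = 44, V = 14.
√N = 6.633250
R = 14 / 6.633250 = 2.111

2.111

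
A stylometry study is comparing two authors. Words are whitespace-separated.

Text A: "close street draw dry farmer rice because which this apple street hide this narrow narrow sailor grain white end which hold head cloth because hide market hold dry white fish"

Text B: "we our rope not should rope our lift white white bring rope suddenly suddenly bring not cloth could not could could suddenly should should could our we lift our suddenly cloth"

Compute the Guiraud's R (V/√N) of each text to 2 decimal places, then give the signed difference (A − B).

1.85

A: V=21, N=30, R=3.83
B: V=11, N=31, R=1.98
Difference = 3.83 − 1.98 = 1.85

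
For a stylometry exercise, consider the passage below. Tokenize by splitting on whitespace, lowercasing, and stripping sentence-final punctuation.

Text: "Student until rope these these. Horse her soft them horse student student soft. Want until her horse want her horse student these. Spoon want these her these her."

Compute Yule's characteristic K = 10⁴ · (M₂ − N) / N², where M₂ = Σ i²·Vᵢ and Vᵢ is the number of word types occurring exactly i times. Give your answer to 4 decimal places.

Frequencies: these:5, her:5, student:4, horse:4, want:3, until:2, soft:2, rope:1, them:1, spoon:1
N = 28. Frequency spectrum: V_1=3, V_2=2, V_3=1, V_4=2, V_5=2
M₂ = 1²·3 + 2²·2 + 3²·1 + 4²·2 + 5²·2 = 102
K = 10000 × (102 − 28) / 28² = 943.8776

943.8776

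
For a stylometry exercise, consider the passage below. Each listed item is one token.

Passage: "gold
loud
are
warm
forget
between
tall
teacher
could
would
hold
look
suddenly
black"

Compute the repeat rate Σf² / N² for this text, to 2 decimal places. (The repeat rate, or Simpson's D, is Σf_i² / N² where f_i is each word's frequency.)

Frequencies: gold:1, loud:1, are:1, warm:1, forget:1, between:1, tall:1, teacher:1, could:1, would:1, hold:1, look:1, suddenly:1, black:1
Σf² = 14; N² = 196
Repeat rate = 14 / 196 = 0.07

0.07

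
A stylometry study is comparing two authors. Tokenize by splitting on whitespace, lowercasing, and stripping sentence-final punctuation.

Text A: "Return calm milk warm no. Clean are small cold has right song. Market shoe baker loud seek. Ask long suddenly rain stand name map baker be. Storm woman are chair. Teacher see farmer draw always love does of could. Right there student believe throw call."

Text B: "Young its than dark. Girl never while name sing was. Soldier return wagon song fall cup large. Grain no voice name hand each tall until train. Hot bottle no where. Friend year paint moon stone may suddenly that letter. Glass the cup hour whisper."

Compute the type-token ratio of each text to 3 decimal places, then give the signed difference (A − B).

0.001

TTR(A) = 42/45 = 0.933
TTR(B) = 41/44 = 0.932
Difference = 0.933 − 0.932 = 0.001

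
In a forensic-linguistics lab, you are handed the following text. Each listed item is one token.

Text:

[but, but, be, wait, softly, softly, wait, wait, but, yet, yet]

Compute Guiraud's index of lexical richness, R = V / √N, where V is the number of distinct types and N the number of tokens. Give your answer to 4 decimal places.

1.5076

N = 11, V = 5.
√N = 3.316625
R = 5 / 3.316625 = 1.5076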